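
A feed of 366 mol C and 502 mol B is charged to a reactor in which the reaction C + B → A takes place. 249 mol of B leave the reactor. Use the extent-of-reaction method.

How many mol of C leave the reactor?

For B: n = n₀ − 1ξ → 249 = 502 − 1ξ, giving ξ = 253 mol.
Outlet amounts (n = n₀ + ν ξ):
  C: 366 − 1(253) = 113
  B: 502 − 1(253) = 249
  A: 0 + 1(253) = 253

113 mol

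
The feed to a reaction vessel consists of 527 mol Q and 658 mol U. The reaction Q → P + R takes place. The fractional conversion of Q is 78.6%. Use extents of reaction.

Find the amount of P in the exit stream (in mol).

414 mol

Q reacted = 0.786 × 527 = 414.2 mol; ν_Q = −1, so ξ = 414.2/1 = 414.2 mol.
Outlet amounts (n = n₀ + ν ξ):
  Q: 527 − 1(414.2) = 112.8
  P: 0 + 1(414.2) = 414.2
  R: 0 + 1(414.2) = 414.2
  U: 658 (inert)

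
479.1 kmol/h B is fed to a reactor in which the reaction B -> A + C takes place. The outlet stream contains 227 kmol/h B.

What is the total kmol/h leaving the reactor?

731 kmol/h

For B: n = n₀ − 1ξ → 227 = 479.1 − 1ξ, giving ξ = 252.1 kmol/h.
Outlet amounts (n = n₀ + ν ξ):
  B: 479.1 − 1(252.1) = 227
  A: 0 + 1(252.1) = 252.1
  C: 0 + 1(252.1) = 252.1
Total out = 227 + 252.1 + 252.1 = 731.2 kmol/h.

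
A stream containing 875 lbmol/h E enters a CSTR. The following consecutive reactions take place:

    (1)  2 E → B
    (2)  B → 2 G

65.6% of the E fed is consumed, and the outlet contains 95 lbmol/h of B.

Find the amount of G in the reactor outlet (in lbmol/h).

384 lbmol/h

Conversion of E: E consumed = 2ξ₁ = 0.656 × 875 → ξ₁ = 287 lbmol/h.
B balance: n_B = 0 + 1ξ₁ − 1ξ₂ = 95 → ξ₂ = (1·287 − 95)/1 = 192 lbmol/h.
Outlet amounts (n = n₀ + Σ ν·ξ):
  E: 875 − 2(287) = 301
  B: 0 + 1(287) − 1(192) = 95
  G: 0 + 2(192) = 384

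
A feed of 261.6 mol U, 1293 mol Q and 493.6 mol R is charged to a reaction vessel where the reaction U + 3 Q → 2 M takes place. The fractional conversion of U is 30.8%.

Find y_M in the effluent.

0.0854

U reacted = 0.308 × 261.6 = 80.57 mol; ν_U = −1, so ξ = 80.57/1 = 80.57 mol.
Outlet amounts (n = n₀ + ν ξ):
  U: 261.6 − 1(80.57) = 181
  Q: 1293 − 3(80.57) = 1051
  M: 0 + 2(80.57) = 161.1
  R: 493.6 (inert)
Total out = 1887 mol; y_M = 161.1 / 1887 = 0.0854.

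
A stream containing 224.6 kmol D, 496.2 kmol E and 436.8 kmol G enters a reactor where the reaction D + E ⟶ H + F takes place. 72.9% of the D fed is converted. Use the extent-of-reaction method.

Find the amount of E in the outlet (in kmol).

D reacted = 0.729 × 224.6 = 163.7 kmol; ν_D = −1, so ξ = 163.7/1 = 163.7 kmol.
Outlet amounts (n = n₀ + ν ξ):
  D: 224.6 − 1(163.7) = 60.87
  E: 496.2 − 1(163.7) = 332.5
  H: 0 + 1(163.7) = 163.7
  F: 0 + 1(163.7) = 163.7
  G: 436.8 (inert)

332 kmol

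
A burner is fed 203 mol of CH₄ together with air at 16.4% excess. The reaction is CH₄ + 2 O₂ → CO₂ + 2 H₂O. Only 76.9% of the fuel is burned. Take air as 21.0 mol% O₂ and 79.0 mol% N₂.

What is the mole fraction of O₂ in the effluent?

Stoichiometric O₂ = 2 × 203 = 406 mol; O₂ fed = 406 × 1.164 = 472.6 mol.
N₂ fed = 472.6 × 79/21 = 1778 mol.
Fuel reacted = 0.769 × 203 → ξ = 156.1 mol.
Outlet (n = n₀ + ν ξ):
  CH₄: 203 − 1(156.1) = 46.89
  O₂: 472.6 − 2(156.1) = 160.4
  N₂: 1778 (inert)
  CO₂: 0 + 1(156.1) = 156.1
  H₂O: 0 + 2(156.1) = 312.2
Total out = 2453 mol; y_O₂ = 160.4 / 2453 = 0.06537.

0.0654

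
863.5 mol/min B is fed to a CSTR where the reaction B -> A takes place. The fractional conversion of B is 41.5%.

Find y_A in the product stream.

B reacted = 0.415 × 863.5 = 358.4 mol/min; ν_B = −1, so ξ = 358.4/1 = 358.4 mol/min.
Outlet amounts (n = n₀ + ν ξ):
  B: 863.5 − 1(358.4) = 505.1
  A: 0 + 1(358.4) = 358.4
Total out = 863.5 mol/min; y_A = 358.4 / 863.5 = 0.415.

0.415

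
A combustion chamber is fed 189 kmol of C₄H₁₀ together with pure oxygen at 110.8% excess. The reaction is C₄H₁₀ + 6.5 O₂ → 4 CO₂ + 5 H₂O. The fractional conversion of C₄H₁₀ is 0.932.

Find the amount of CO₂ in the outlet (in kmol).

Stoichiometric O₂ = 6.5 × 189 = 1228 kmol; O₂ fed = 1228 × 2.108 = 2590 kmol.
Fuel reacted = 0.932 × 189 → ξ = 176.1 kmol.
Outlet (n = n₀ + ν ξ):
  C₄H₁₀: 189 − 1(176.1) = 12.85
  O₂: 2590 − 6.5(176.1) = 1445
  CO₂: 0 + 4(176.1) = 704.6
  H₂O: 0 + 5(176.1) = 880.7

705 kmol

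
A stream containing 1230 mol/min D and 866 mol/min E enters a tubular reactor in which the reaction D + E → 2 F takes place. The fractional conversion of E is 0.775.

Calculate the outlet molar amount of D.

559 mol/min

E reacted = 0.775 × 866 = 671.1 mol/min; ν_E = −1, so ξ = 671.1/1 = 671.1 mol/min.
Outlet amounts (n = n₀ + ν ξ):
  D: 1230 − 1(671.1) = 558.9
  E: 866 − 1(671.1) = 194.9
  F: 0 + 2(671.1) = 1342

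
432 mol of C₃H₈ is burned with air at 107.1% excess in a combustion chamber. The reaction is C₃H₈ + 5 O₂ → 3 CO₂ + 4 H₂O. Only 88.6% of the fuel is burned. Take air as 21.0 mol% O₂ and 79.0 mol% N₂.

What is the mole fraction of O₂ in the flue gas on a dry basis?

Stoichiometric O₂ = 5 × 432 = 2160 mol; O₂ fed = 2160 × 2.071 = 4473 mol.
N₂ fed = 4473 × 79/21 = 16830 mol.
Fuel reacted = 0.886 × 432 → ξ = 382.8 mol.
Outlet (n = n₀ + ν ξ):
  C₃H₈: 432 − 1(382.8) = 49.25
  O₂: 4473 − 5(382.8) = 2560
  N₂: 16830 (inert)
  CO₂: 0 + 3(382.8) = 1148
  H₂O: 0 + 4(382.8) = 1531
Dry total = 20590 mol; y_O₂ (dry) = 2560 / 20590 = 0.1243.

0.124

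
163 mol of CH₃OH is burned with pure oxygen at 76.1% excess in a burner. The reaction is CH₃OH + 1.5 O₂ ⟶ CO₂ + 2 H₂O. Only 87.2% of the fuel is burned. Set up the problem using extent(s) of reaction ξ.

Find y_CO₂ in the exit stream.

0.214

Stoichiometric O₂ = 1.5 × 163 = 244.5 mol; O₂ fed = 244.5 × 1.761 = 430.6 mol.
Fuel reacted = 0.872 × 163 → ξ = 142.1 mol.
Outlet (n = n₀ + ν ξ):
  CH₃OH: 163 − 1(142.1) = 20.86
  O₂: 430.6 − 1.5(142.1) = 217.4
  CO₂: 0 + 1(142.1) = 142.1
  H₂O: 0 + 2(142.1) = 284.3
Total out = 664.6 mol; y_CO₂ = 142.1 / 664.6 = 0.2139.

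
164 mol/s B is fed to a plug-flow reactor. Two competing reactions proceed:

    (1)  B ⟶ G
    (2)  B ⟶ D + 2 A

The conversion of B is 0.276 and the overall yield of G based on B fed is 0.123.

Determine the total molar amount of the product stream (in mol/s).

Yield of G: 1ξ₁ / 164 = 0.123 → ξ₁ = 20.17 mol/s.
Conversion of B: 1ξ₁ + 1ξ₂ = 0.276 × 164 = 45.26 → ξ₂ = 25.09 mol/s.
Outlet amounts (n = n₀ + Σ ν·ξ):
  B: 164 − 1(20.17) − 1(25.09) = 118.7
  G: 0 + 1(20.17) = 20.17
  D: 0 + 1(25.09) = 25.09
  A: 0 + 2(25.09) = 50.18
Total out = 118.7 + 20.17 + 25.09 + 50.18 = 214.2 mol/s.

214 mol/s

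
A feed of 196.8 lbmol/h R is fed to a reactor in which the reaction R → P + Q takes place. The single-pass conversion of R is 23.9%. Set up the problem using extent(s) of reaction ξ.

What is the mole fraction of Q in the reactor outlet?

0.193

R reacted = 0.239 × 196.8 = 47.04 lbmol/h; ν_R = −1, so ξ = 47.04/1 = 47.04 lbmol/h.
Outlet amounts (n = n₀ + ν ξ):
  R: 196.8 − 1(47.04) = 149.8
  P: 0 + 1(47.04) = 47.04
  Q: 0 + 1(47.04) = 47.04
Total out = 243.8 lbmol/h; y_Q = 47.04 / 243.8 = 0.1929.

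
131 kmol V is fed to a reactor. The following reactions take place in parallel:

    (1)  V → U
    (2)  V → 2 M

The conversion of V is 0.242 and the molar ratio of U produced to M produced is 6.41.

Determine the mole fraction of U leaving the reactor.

Conversion of V: V consumed = 0.242 × 131 = 31.7 kmol = 1ξ₁ + 1ξ₂.
Selectivity: 1ξ₁ / (2ξ₂) = 6.41 → ξ₁ = 12.82 ξ₂.
Substitute: (1·12.82 + 1) ξ₂ = 31.7 → ξ₂ = 2.294 kmol, ξ₁ = 29.41 kmol.
Outlet amounts (n = n₀ + Σ ν·ξ):
  V: 131 − 1(29.41) − 1(2.294) = 99.3
  U: 0 + 1(29.41) = 29.41
  M: 0 + 2(2.294) = 4.588
Total out = 133.3 kmol; y_U = 29.41 / 133.3 = 0.2206.

0.221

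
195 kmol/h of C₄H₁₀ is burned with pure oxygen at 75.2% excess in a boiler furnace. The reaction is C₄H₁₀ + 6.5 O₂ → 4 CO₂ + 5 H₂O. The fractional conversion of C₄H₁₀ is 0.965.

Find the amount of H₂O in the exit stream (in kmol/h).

941 kmol/h

Stoichiometric O₂ = 6.5 × 195 = 1268 kmol/h; O₂ fed = 1268 × 1.752 = 2221 kmol/h.
Fuel reacted = 0.965 × 195 → ξ = 188.2 kmol/h.
Outlet (n = n₀ + ν ξ):
  C₄H₁₀: 195 − 1(188.2) = 6.825
  O₂: 2221 − 6.5(188.2) = 997.5
  CO₂: 0 + 4(188.2) = 752.7
  H₂O: 0 + 5(188.2) = 940.9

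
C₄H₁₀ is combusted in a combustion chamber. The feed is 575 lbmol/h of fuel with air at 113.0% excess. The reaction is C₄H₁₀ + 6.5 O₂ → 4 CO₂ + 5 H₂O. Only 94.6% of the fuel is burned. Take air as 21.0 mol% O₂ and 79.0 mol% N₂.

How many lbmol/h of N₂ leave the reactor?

29900 lbmol/h

Stoichiometric O₂ = 6.5 × 575 = 3738 lbmol/h; O₂ fed = 3738 × 2.130 = 7961 lbmol/h.
N₂ fed = 7961 × 79/21 = 29950 lbmol/h.
Fuel reacted = 0.946 × 575 → ξ = 543.9 lbmol/h.
Outlet (n = n₀ + ν ξ):
  C₄H₁₀: 575 − 1(543.9) = 31.05
  O₂: 7961 − 6.5(543.9) = 4425
  N₂: 29950 (inert)
  CO₂: 0 + 4(543.9) = 2176
  H₂O: 0 + 5(543.9) = 2720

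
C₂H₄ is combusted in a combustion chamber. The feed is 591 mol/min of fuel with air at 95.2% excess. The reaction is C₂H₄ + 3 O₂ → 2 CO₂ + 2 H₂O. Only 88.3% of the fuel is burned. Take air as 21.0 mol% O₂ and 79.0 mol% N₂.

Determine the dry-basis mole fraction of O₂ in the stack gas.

0.118

Stoichiometric O₂ = 3 × 591 = 1773 mol/min; O₂ fed = 1773 × 1.952 = 3461 mol/min.
N₂ fed = 3461 × 79/21 = 13020 mol/min.
Fuel reacted = 0.883 × 591 → ξ = 521.9 mol/min.
Outlet (n = n₀ + ν ξ):
  C₂H₄: 591 − 1(521.9) = 69.15
  O₂: 3461 − 3(521.9) = 1895
  N₂: 13020 (inert)
  CO₂: 0 + 2(521.9) = 1044
  H₂O: 0 + 2(521.9) = 1044
Dry total = 16030 mol/min; y_O₂ (dry) = 1895 / 16030 = 0.1183.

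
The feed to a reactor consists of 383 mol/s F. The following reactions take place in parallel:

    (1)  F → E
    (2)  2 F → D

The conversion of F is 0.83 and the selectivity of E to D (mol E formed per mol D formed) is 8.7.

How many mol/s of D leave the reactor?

Conversion of F: F consumed = 0.83 × 383 = 317.9 mol/s = 1ξ₁ + 2ξ₂.
Selectivity: 1ξ₁ / (1ξ₂) = 8.7 → ξ₁ = 8.7 ξ₂.
Substitute: (1·8.7 + 2) ξ₂ = 317.9 → ξ₂ = 29.71 mol/s, ξ₁ = 258.5 mol/s.
Outlet amounts (n = n₀ + Σ ν·ξ):
  F: 383 − 1(258.5) − 2(29.71) = 65.11
  E: 0 + 1(258.5) = 258.5
  D: 0 + 1(29.71) = 29.71

29.7 mol/s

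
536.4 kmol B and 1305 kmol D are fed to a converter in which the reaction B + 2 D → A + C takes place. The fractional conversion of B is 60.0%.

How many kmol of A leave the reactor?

322 kmol

B reacted = 0.6 × 536.4 = 321.8 kmol; ν_B = −1, so ξ = 321.8/1 = 321.8 kmol.
Outlet amounts (n = n₀ + ν ξ):
  B: 536.4 − 1(321.8) = 214.6
  D: 1305 − 2(321.8) = 661.3
  A: 0 + 1(321.8) = 321.8
  C: 0 + 1(321.8) = 321.8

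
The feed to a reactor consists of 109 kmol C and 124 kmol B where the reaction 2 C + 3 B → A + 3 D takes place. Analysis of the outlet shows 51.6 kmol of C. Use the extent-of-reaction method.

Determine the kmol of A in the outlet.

28.7 kmol

For C: n = n₀ − 2ξ → 51.6 = 109 − 2ξ, giving ξ = 28.7 kmol.
Outlet amounts (n = n₀ + ν ξ):
  C: 109 − 2(28.7) = 51.6
  B: 124 − 3(28.7) = 37.9
  A: 0 + 1(28.7) = 28.7
  D: 0 + 3(28.7) = 86.1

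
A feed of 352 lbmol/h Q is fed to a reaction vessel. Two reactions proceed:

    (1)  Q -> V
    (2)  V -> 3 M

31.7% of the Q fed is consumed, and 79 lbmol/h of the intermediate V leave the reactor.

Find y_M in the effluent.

Conversion of Q: Q consumed = 1ξ₁ = 0.317 × 352 → ξ₁ = 111.6 lbmol/h.
V balance: n_V = 0 + 1ξ₁ − 1ξ₂ = 79 → ξ₂ = (1·111.6 − 79)/1 = 32.58 lbmol/h.
Outlet amounts (n = n₀ + Σ ν·ξ):
  Q: 352 − 1(111.6) = 240.4
  V: 0 + 1(111.6) − 1(32.58) = 79
  M: 0 + 3(32.58) = 97.75
Total out = 417.2 lbmol/h; y_M = 97.75 / 417.2 = 0.2343.

0.234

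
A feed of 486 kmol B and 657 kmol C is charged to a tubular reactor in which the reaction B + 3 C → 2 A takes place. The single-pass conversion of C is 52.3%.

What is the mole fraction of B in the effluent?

C reacted = 0.523 × 657 = 343.6 kmol; ν_C = −3, so ξ = 343.6/3 = 114.5 kmol.
Outlet amounts (n = n₀ + ν ξ):
  B: 486 − 1(114.5) = 371.5
  C: 657 − 3(114.5) = 313.4
  A: 0 + 2(114.5) = 229.1
Total out = 913.9 kmol; y_B = 371.5 / 913.9 = 0.4064.

0.406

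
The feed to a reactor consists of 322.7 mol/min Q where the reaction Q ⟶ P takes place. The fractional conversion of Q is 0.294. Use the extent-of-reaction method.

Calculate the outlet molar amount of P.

94.9 mol/min

Q reacted = 0.294 × 322.7 = 94.87 mol/min; ν_Q = −1, so ξ = 94.87/1 = 94.87 mol/min.
Outlet amounts (n = n₀ + ν ξ):
  Q: 322.7 − 1(94.87) = 227.8
  P: 0 + 1(94.87) = 94.87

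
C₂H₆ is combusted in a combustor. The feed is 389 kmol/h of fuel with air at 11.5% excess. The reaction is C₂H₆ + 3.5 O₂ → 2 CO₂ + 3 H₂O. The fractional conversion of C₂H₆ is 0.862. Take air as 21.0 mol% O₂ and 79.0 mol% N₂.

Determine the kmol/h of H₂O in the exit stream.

Stoichiometric O₂ = 3.5 × 389 = 1362 kmol/h; O₂ fed = 1362 × 1.115 = 1518 kmol/h.
N₂ fed = 1518 × 79/21 = 5711 kmol/h.
Fuel reacted = 0.862 × 389 → ξ = 335.3 kmol/h.
Outlet (n = n₀ + ν ξ):
  C₂H₆: 389 − 1(335.3) = 53.68
  O₂: 1518 − 3.5(335.3) = 344.5
  N₂: 5711 (inert)
  CO₂: 0 + 2(335.3) = 670.6
  H₂O: 0 + 3(335.3) = 1006

1010 kmol/h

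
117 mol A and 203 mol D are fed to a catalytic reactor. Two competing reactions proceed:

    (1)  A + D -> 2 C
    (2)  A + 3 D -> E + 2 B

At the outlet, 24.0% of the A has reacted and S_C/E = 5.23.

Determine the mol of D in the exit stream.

159 mol

Conversion of A: A consumed = 0.24 × 117 = 28.08 mol = 1ξ₁ + 1ξ₂.
Selectivity: 2ξ₁ / (1ξ₂) = 5.23 → ξ₁ = 2.615 ξ₂.
Substitute: (1·2.615 + 1) ξ₂ = 28.08 → ξ₂ = 7.768 mol, ξ₁ = 20.31 mol.
Outlet amounts (n = n₀ + Σ ν·ξ):
  A: 117 − 1(20.31) − 1(7.768) = 88.92
  D: 203 − 1(20.31) − 3(7.768) = 159.4
  C: 0 + 2(20.31) = 40.62
  E: 0 + 1(7.768) = 7.768
  B: 0 + 2(7.768) = 15.54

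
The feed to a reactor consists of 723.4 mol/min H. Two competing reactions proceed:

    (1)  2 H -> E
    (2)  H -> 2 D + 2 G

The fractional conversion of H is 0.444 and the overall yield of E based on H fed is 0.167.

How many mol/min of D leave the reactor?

159 mol/min

Yield of E: 1ξ₁ / 723.4 = 0.167 → ξ₁ = 120.8 mol/min.
Conversion of H: 2ξ₁ + 1ξ₂ = 0.444 × 723.4 = 321.2 → ξ₂ = 79.57 mol/min.
Outlet amounts (n = n₀ + Σ ν·ξ):
  H: 723.4 − 2(120.8) − 1(79.57) = 402.2
  E: 0 + 1(120.8) = 120.8
  D: 0 + 2(79.57) = 159.1
  G: 0 + 2(79.57) = 159.1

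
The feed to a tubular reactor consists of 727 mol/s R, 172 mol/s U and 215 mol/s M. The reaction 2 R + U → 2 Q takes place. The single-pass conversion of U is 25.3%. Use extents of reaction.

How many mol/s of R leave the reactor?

U reacted = 0.253 × 172 = 43.52 mol/s; ν_U = −1, so ξ = 43.52/1 = 43.52 mol/s.
Outlet amounts (n = n₀ + ν ξ):
  R: 727 − 2(43.52) = 640
  U: 172 − 1(43.52) = 128.5
  Q: 0 + 2(43.52) = 87.03
  M: 215 (inert)

640 mol/s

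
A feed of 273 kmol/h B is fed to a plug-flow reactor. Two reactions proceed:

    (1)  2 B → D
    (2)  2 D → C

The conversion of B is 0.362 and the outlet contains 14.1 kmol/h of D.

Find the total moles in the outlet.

206 kmol/h

Conversion of B: B consumed = 2ξ₁ = 0.362 × 273 → ξ₁ = 49.41 kmol/h.
D balance: n_D = 0 + 1ξ₁ − 2ξ₂ = 14.1 → ξ₂ = (1·49.41 − 14.1)/2 = 17.66 kmol/h.
Outlet amounts (n = n₀ + Σ ν·ξ):
  B: 273 − 2(49.41) = 174.2
  D: 0 + 1(49.41) − 2(17.66) = 14.1
  C: 0 + 1(17.66) = 17.66
Total out = 174.2 + 14.1 + 17.66 = 205.9 kmol/h.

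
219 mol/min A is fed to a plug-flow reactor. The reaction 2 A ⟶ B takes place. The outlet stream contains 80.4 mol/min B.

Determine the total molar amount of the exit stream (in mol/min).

139 mol/min

For B: n = n₀ + 1ξ → 80.4 = 0 + 1ξ, giving ξ = 80.4 mol/min.
Outlet amounts (n = n₀ + ν ξ):
  A: 219 − 2(80.4) = 58.2
  B: 0 + 1(80.4) = 80.4
Total out = 58.2 + 80.4 = 138.6 mol/min.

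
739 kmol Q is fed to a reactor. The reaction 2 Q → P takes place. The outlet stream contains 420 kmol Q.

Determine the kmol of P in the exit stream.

160 kmol

For Q: n = n₀ − 2ξ → 420 = 739 − 2ξ, giving ξ = 159.5 kmol.
Outlet amounts (n = n₀ + ν ξ):
  Q: 739 − 2(159.5) = 420
  P: 0 + 1(159.5) = 159.5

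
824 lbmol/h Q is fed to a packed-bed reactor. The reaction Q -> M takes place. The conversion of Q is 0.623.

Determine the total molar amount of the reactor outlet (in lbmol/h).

824 lbmol/h

Q reacted = 0.623 × 824 = 513.4 lbmol/h; ν_Q = −1, so ξ = 513.4/1 = 513.4 lbmol/h.
Outlet amounts (n = n₀ + ν ξ):
  Q: 824 − 1(513.4) = 310.6
  M: 0 + 1(513.4) = 513.4
Total out = 310.6 + 513.4 = 824 lbmol/h.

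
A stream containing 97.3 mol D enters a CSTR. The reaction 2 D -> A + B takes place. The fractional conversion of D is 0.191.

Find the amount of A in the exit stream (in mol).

9.29 mol

D reacted = 0.191 × 97.3 = 18.58 mol; ν_D = −2, so ξ = 18.58/2 = 9.292 mol.
Outlet amounts (n = n₀ + ν ξ):
  D: 97.3 − 2(9.292) = 78.72
  A: 0 + 1(9.292) = 9.292
  B: 0 + 1(9.292) = 9.292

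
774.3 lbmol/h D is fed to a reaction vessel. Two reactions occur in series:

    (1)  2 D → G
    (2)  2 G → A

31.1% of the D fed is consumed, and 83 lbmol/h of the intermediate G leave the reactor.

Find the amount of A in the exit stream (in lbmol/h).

Conversion of D: D consumed = 2ξ₁ = 0.311 × 774.3 → ξ₁ = 120.4 lbmol/h.
G balance: n_G = 0 + 1ξ₁ − 2ξ₂ = 83 → ξ₂ = (1·120.4 − 83)/2 = 18.7 lbmol/h.
Outlet amounts (n = n₀ + Σ ν·ξ):
  D: 774.3 − 2(120.4) = 533.5
  G: 0 + 1(120.4) − 2(18.7) = 83
  A: 0 + 1(18.7) = 18.7

18.7 lbmol/h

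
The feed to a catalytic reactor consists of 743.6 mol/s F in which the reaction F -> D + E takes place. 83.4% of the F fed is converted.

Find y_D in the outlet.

F reacted = 0.834 × 743.6 = 620.2 mol/s; ν_F = −1, so ξ = 620.2/1 = 620.2 mol/s.
Outlet amounts (n = n₀ + ν ξ):
  F: 743.6 − 1(620.2) = 123.4
  D: 0 + 1(620.2) = 620.2
  E: 0 + 1(620.2) = 620.2
Total out = 1364 mol/s; y_D = 620.2 / 1364 = 0.4547.

0.455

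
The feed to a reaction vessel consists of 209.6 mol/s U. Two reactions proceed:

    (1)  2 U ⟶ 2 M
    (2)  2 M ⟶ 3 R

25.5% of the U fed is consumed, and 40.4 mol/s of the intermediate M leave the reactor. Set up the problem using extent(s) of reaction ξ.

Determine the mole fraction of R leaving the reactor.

0.0906

Conversion of U: U consumed = 2ξ₁ = 0.255 × 209.6 → ξ₁ = 26.72 mol/s.
M balance: n_M = 0 + 2ξ₁ − 2ξ₂ = 40.4 → ξ₂ = (2·26.72 − 40.4)/2 = 6.524 mol/s.
Outlet amounts (n = n₀ + Σ ν·ξ):
  U: 209.6 − 2(26.72) = 156.2
  M: 0 + 2(26.72) − 2(6.524) = 40.4
  R: 0 + 3(6.524) = 19.57
Total out = 216.1 mol/s; y_R = 19.57 / 216.1 = 0.09056.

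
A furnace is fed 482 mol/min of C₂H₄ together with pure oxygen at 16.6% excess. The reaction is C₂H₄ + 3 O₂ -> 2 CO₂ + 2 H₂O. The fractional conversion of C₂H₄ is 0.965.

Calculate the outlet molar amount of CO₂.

Stoichiometric O₂ = 3 × 482 = 1446 mol/min; O₂ fed = 1446 × 1.166 = 1686 mol/min.
Fuel reacted = 0.965 × 482 → ξ = 465.1 mol/min.
Outlet (n = n₀ + ν ξ):
  C₂H₄: 482 − 1(465.1) = 16.87
  O₂: 1686 − 3(465.1) = 290.6
  CO₂: 0 + 2(465.1) = 930.3
  H₂O: 0 + 2(465.1) = 930.3

930 mol/min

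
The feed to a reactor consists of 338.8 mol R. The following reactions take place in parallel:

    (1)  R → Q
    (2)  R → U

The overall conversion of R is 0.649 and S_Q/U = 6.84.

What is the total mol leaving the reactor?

Conversion of R: R consumed = 0.649 × 338.8 = 219.9 mol = 1ξ₁ + 1ξ₂.
Selectivity: 1ξ₁ / (1ξ₂) = 6.84 → ξ₁ = 6.84 ξ₂.
Substitute: (1·6.84 + 1) ξ₂ = 219.9 → ξ₂ = 28.05 mol, ξ₁ = 191.8 mol.
Outlet amounts (n = n₀ + Σ ν·ξ):
  R: 338.8 − 1(191.8) − 1(28.05) = 118.9
  Q: 0 + 1(191.8) = 191.8
  U: 0 + 1(28.05) = 28.05
Total out = 118.9 + 191.8 + 28.05 = 338.8 mol.

339 mol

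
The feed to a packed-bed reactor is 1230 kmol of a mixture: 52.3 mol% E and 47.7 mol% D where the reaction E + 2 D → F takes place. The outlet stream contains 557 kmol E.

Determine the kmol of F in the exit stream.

86.3 kmol

For E: n = n₀ − 1ξ → 557 = 643.3 − 1ξ, giving ξ = 86.29 kmol.
Outlet amounts (n = n₀ + ν ξ):
  E: 643.3 − 1(86.29) = 557
  D: 586.7 − 2(86.29) = 414.1
  F: 0 + 1(86.29) = 86.29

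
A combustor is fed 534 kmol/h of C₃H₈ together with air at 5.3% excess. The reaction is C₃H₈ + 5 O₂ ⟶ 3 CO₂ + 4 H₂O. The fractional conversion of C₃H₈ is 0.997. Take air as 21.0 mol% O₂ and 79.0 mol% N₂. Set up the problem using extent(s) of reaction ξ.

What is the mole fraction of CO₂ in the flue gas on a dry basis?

Stoichiometric O₂ = 5 × 534 = 2670 kmol/h; O₂ fed = 2670 × 1.053 = 2812 kmol/h.
N₂ fed = 2812 × 79/21 = 10580 kmol/h.
Fuel reacted = 0.997 × 534 → ξ = 532.4 kmol/h.
Outlet (n = n₀ + ν ξ):
  C₃H₈: 534 − 1(532.4) = 1.602
  O₂: 2812 − 5(532.4) = 149.5
  N₂: 10580 (inert)
  CO₂: 0 + 3(532.4) = 1597
  H₂O: 0 + 4(532.4) = 2130
Dry total = 12320 kmol/h; y_CO₂ (dry) = 1597 / 12320 = 0.1296.

0.13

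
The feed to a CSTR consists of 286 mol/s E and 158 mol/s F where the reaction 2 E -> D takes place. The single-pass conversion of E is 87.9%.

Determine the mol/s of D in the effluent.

E reacted = 0.879 × 286 = 251.4 mol/s; ν_E = −2, so ξ = 251.4/2 = 125.7 mol/s.
Outlet amounts (n = n₀ + ν ξ):
  E: 286 − 2(125.7) = 34.61
  D: 0 + 1(125.7) = 125.7
  F: 158 (inert)

126 mol/s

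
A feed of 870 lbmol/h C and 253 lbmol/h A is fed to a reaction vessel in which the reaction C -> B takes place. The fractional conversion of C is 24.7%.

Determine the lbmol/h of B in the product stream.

215 lbmol/h

C reacted = 0.247 × 870 = 214.9 lbmol/h; ν_C = −1, so ξ = 214.9/1 = 214.9 lbmol/h.
Outlet amounts (n = n₀ + ν ξ):
  C: 870 − 1(214.9) = 655.1
  B: 0 + 1(214.9) = 214.9
  A: 253 (inert)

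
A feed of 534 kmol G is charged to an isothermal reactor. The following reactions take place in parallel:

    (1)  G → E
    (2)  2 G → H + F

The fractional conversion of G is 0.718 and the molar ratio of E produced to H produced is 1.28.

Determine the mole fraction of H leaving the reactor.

0.219

Conversion of G: G consumed = 0.718 × 534 = 383.4 kmol = 1ξ₁ + 2ξ₂.
Selectivity: 1ξ₁ / (1ξ₂) = 1.28 → ξ₁ = 1.28 ξ₂.
Substitute: (1·1.28 + 2) ξ₂ = 383.4 → ξ₂ = 116.9 kmol, ξ₁ = 149.6 kmol.
Outlet amounts (n = n₀ + Σ ν·ξ):
  G: 534 − 1(149.6) − 2(116.9) = 150.6
  E: 0 + 1(149.6) = 149.6
  H: 0 + 1(116.9) = 116.9
  F: 0 + 1(116.9) = 116.9
Total out = 534 kmol; y_H = 116.9 / 534 = 0.2189.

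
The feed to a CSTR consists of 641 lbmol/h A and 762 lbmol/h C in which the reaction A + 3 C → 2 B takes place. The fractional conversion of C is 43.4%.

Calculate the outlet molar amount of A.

C reacted = 0.434 × 762 = 330.7 lbmol/h; ν_C = −3, so ξ = 330.7/3 = 110.2 lbmol/h.
Outlet amounts (n = n₀ + ν ξ):
  A: 641 − 1(110.2) = 530.8
  C: 762 − 3(110.2) = 431.3
  B: 0 + 2(110.2) = 220.5

531 lbmol/h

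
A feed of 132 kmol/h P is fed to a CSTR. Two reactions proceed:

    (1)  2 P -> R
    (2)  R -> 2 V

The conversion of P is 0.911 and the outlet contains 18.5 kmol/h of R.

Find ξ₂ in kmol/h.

Conversion of P: P consumed = 2ξ₁ = 0.911 × 132 → ξ₁ = 60.13 kmol/h.
R balance: n_R = 0 + 1ξ₁ − 1ξ₂ = 18.5 → ξ₂ = (1·60.13 − 18.5)/1 = 41.63 kmol/h.
Outlet amounts (n = n₀ + Σ ν·ξ):
  P: 132 − 2(60.13) = 11.75
  R: 0 + 1(60.13) − 1(41.63) = 18.5
  V: 0 + 2(41.63) = 83.25

ξ₂ = 41.6 kmol/h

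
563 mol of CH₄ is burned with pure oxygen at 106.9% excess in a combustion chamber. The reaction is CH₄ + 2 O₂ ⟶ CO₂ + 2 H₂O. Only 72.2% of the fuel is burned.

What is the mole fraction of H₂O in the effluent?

0.281

Stoichiometric O₂ = 2 × 563 = 1126 mol; O₂ fed = 1126 × 2.069 = 2330 mol.
Fuel reacted = 0.722 × 563 → ξ = 406.5 mol.
Outlet (n = n₀ + ν ξ):
  CH₄: 563 − 1(406.5) = 156.5
  O₂: 2330 − 2(406.5) = 1517
  CO₂: 0 + 1(406.5) = 406.5
  H₂O: 0 + 2(406.5) = 813
Total out = 2893 mol; y_H₂O = 813 / 2893 = 0.281.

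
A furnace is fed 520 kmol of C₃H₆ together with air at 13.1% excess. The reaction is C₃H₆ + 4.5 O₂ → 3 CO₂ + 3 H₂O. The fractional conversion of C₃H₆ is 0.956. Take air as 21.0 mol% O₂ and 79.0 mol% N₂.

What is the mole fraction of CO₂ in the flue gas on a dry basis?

Stoichiometric O₂ = 4.5 × 520 = 2340 kmol; O₂ fed = 2340 × 1.131 = 2647 kmol.
N₂ fed = 2647 × 79/21 = 9956 kmol.
Fuel reacted = 0.956 × 520 → ξ = 497.1 kmol.
Outlet (n = n₀ + ν ξ):
  C₃H₆: 520 − 1(497.1) = 22.88
  O₂: 2647 − 4.5(497.1) = 409.5
  N₂: 9956 (inert)
  CO₂: 0 + 3(497.1) = 1491
  H₂O: 0 + 3(497.1) = 1491
Dry total = 11880 kmol; y_CO₂ (dry) = 1491 / 11880 = 0.1255.

0.126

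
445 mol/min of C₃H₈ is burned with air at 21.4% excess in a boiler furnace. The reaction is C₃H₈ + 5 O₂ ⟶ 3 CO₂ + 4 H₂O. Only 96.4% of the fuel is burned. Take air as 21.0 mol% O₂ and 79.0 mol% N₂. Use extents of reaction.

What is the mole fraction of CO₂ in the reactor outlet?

0.0937

Stoichiometric O₂ = 5 × 445 = 2225 mol/min; O₂ fed = 2225 × 1.214 = 2701 mol/min.
N₂ fed = 2701 × 79/21 = 10160 mol/min.
Fuel reacted = 0.964 × 445 → ξ = 429 mol/min.
Outlet (n = n₀ + ν ξ):
  C₃H₈: 445 − 1(429) = 16.02
  O₂: 2701 − 5(429) = 556.3
  N₂: 10160 (inert)
  CO₂: 0 + 3(429) = 1287
  H₂O: 0 + 4(429) = 1716
Total out = 13740 mol/min; y_CO₂ = 1287 / 13740 = 0.09369.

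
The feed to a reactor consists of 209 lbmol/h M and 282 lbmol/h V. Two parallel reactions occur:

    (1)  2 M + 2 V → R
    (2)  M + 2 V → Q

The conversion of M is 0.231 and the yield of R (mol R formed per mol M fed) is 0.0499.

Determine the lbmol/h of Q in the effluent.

Yield of R: 1ξ₁ / 209 = 0.0499 → ξ₁ = 10.43 lbmol/h.
Conversion of M: 2ξ₁ + 1ξ₂ = 0.231 × 209 = 48.28 → ξ₂ = 27.42 lbmol/h.
Outlet amounts (n = n₀ + Σ ν·ξ):
  M: 209 − 2(10.43) − 1(27.42) = 160.7
  V: 282 − 2(10.43) − 2(27.42) = 206.3
  R: 0 + 1(10.43) = 10.43
  Q: 0 + 1(27.42) = 27.42

27.4 lbmol/h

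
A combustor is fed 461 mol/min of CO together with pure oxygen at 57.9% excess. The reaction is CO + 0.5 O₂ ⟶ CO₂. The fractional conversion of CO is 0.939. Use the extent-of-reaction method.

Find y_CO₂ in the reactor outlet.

0.711

Stoichiometric O₂ = 0.5 × 461 = 230.5 mol/min; O₂ fed = 230.5 × 1.579 = 364 mol/min.
Fuel reacted = 0.939 × 461 → ξ = 432.9 mol/min.
Outlet (n = n₀ + ν ξ):
  CO: 461 − 1(432.9) = 28.12
  O₂: 364 − 0.5(432.9) = 147.5
  CO₂: 0 + 1(432.9) = 432.9
Total out = 608.5 mol/min; y_CO₂ = 432.9 / 608.5 = 0.7114.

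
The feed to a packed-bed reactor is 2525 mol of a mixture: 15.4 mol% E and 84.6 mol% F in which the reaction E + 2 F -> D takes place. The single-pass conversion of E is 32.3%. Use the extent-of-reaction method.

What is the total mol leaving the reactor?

E reacted = 0.323 × 388.9 = 125.6 mol; ν_E = −1, so ξ = 125.6/1 = 125.6 mol.
Outlet amounts (n = n₀ + ν ξ):
  E: 388.9 − 1(125.6) = 263.3
  F: 2136 − 2(125.6) = 1885
  D: 0 + 1(125.6) = 125.6
Total out = 263.3 + 1885 + 125.6 = 2274 mol.

2270 mol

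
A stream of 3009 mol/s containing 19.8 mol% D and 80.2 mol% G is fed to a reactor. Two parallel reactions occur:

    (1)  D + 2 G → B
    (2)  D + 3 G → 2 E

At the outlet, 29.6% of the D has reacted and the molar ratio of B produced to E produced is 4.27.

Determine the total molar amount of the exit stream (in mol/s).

Conversion of D: D consumed = 0.296 × 595.8 = 176.4 mol/s = 1ξ₁ + 1ξ₂.
Selectivity: 1ξ₁ / (2ξ₂) = 4.27 → ξ₁ = 8.54 ξ₂.
Substitute: (1·8.54 + 1) ξ₂ = 176.4 → ξ₂ = 18.49 mol/s, ξ₁ = 157.9 mol/s.
Outlet amounts (n = n₀ + Σ ν·ξ):
  D: 595.8 − 1(157.9) − 1(18.49) = 419.4
  G: 2413 − 2(157.9) − 3(18.49) = 2042
  B: 0 + 1(157.9) = 157.9
  E: 0 + 2(18.49) = 36.97
Total out = 419.4 + 2042 + 157.9 + 36.97 = 2656 mol/s.

2660 mol/s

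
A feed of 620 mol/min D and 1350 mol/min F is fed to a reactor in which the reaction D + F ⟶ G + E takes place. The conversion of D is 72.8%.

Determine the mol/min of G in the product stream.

D reacted = 0.728 × 620 = 451.4 mol/min; ν_D = −1, so ξ = 451.4/1 = 451.4 mol/min.
Outlet amounts (n = n₀ + ν ξ):
  D: 620 − 1(451.4) = 168.6
  F: 1350 − 1(451.4) = 898.6
  G: 0 + 1(451.4) = 451.4
  E: 0 + 1(451.4) = 451.4

451 mol/min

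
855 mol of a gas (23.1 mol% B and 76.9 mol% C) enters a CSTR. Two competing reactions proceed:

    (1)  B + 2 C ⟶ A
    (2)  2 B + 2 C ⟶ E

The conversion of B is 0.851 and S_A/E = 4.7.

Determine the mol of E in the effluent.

Conversion of B: B consumed = 0.851 × 197.5 = 168.1 mol = 1ξ₁ + 2ξ₂.
Selectivity: 1ξ₁ / (1ξ₂) = 4.7 → ξ₁ = 4.7 ξ₂.
Substitute: (1·4.7 + 2) ξ₂ = 168.1 → ξ₂ = 25.09 mol, ξ₁ = 117.9 mol.
Outlet amounts (n = n₀ + Σ ν·ξ):
  B: 197.5 − 1(117.9) − 2(25.09) = 29.43
  C: 657.5 − 2(117.9) − 2(25.09) = 371.5
  A: 0 + 1(117.9) = 117.9
  E: 0 + 1(25.09) = 25.09

25.1 mol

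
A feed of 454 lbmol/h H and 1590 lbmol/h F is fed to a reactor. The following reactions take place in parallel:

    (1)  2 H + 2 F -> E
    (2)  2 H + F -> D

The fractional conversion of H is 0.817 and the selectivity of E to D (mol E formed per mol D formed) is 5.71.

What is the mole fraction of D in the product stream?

0.0182

Conversion of H: H consumed = 0.817 × 454 = 370.9 lbmol/h = 2ξ₁ + 2ξ₂.
Selectivity: 1ξ₁ / (1ξ₂) = 5.71 → ξ₁ = 5.71 ξ₂.
Substitute: (2·5.71 + 2) ξ₂ = 370.9 → ξ₂ = 27.64 lbmol/h, ξ₁ = 157.8 lbmol/h.
Outlet amounts (n = n₀ + Σ ν·ξ):
  H: 454 − 2(157.8) − 2(27.64) = 83.08
  F: 1590 − 2(157.8) − 1(27.64) = 1247
  E: 0 + 1(157.8) = 157.8
  D: 0 + 1(27.64) = 27.64
Total out = 1515 lbmol/h; y_D = 27.64 / 1515 = 0.01824.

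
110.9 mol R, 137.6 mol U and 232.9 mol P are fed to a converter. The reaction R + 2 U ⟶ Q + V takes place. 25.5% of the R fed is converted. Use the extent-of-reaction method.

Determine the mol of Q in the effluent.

R reacted = 0.255 × 110.9 = 28.28 mol; ν_R = −1, so ξ = 28.28/1 = 28.28 mol.
Outlet amounts (n = n₀ + ν ξ):
  R: 110.9 − 1(28.28) = 82.62
  U: 137.6 − 2(28.28) = 81.04
  Q: 0 + 1(28.28) = 28.28
  V: 0 + 1(28.28) = 28.28
  P: 232.9 (inert)

28.3 mol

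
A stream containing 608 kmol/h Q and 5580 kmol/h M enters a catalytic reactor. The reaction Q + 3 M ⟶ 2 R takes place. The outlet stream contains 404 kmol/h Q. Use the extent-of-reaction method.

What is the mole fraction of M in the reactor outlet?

0.86

For Q: n = n₀ − 1ξ → 404 = 608 − 1ξ, giving ξ = 204 kmol/h.
Outlet amounts (n = n₀ + ν ξ):
  Q: 608 − 1(204) = 404
  M: 5580 − 3(204) = 4968
  R: 0 + 2(204) = 408
Total out = 5780 kmol/h; y_M = 4968 / 5780 = 0.8595.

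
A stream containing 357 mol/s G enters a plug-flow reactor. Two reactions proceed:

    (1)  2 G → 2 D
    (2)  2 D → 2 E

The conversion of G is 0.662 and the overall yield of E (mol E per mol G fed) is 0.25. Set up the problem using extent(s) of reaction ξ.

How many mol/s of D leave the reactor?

Conversion of G: G consumed = 2ξ₁ = 0.662 × 357 → ξ₁ = 118.2 mol/s.
Yield of E: 2ξ₂ / 357 = 0.25 → ξ₂ = 44.62 mol/s.
Outlet amounts (n = n₀ + Σ ν·ξ):
  G: 357 − 2(118.2) = 120.7
  D: 0 + 2(118.2) − 2(44.62) = 147.1
  E: 0 + 2(44.62) = 89.25

147 mol/s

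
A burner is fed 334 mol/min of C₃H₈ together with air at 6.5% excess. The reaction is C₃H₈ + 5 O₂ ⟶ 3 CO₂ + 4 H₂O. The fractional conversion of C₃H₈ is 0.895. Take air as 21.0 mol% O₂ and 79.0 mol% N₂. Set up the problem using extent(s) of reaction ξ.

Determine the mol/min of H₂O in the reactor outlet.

1200 mol/min

Stoichiometric O₂ = 5 × 334 = 1670 mol/min; O₂ fed = 1670 × 1.065 = 1779 mol/min.
N₂ fed = 1779 × 79/21 = 6691 mol/min.
Fuel reacted = 0.895 × 334 → ξ = 298.9 mol/min.
Outlet (n = n₀ + ν ξ):
  C₃H₈: 334 − 1(298.9) = 35.07
  O₂: 1779 − 5(298.9) = 283.9
  N₂: 6691 (inert)
  CO₂: 0 + 3(298.9) = 896.8
  H₂O: 0 + 4(298.9) = 1196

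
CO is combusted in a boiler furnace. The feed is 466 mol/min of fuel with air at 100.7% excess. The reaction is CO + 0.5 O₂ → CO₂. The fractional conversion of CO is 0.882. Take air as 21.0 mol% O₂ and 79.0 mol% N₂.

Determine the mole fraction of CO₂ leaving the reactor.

Stoichiometric O₂ = 0.5 × 466 = 233 mol/min; O₂ fed = 233 × 2.007 = 467.6 mol/min.
N₂ fed = 467.6 × 79/21 = 1759 mol/min.
Fuel reacted = 0.882 × 466 → ξ = 411 mol/min.
Outlet (n = n₀ + ν ξ):
  CO: 466 − 1(411) = 54.99
  O₂: 467.6 − 0.5(411) = 262.1
  N₂: 1759 (inert)
  CO₂: 0 + 1(411) = 411
Total out = 2487 mol/min; y_CO₂ = 411 / 2487 = 0.1652.

0.165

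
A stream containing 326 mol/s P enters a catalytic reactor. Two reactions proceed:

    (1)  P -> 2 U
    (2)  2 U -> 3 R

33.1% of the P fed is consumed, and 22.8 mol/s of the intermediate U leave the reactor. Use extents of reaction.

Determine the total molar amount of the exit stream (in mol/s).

530 mol/s

Conversion of P: P consumed = 1ξ₁ = 0.331 × 326 → ξ₁ = 107.9 mol/s.
U balance: n_U = 0 + 2ξ₁ − 2ξ₂ = 22.8 → ξ₂ = (2·107.9 − 22.8)/2 = 96.51 mol/s.
Outlet amounts (n = n₀ + Σ ν·ξ):
  P: 326 − 1(107.9) = 218.1
  U: 0 + 2(107.9) − 2(96.51) = 22.8
  R: 0 + 3(96.51) = 289.5
Total out = 218.1 + 22.8 + 289.5 = 530.4 mol/s.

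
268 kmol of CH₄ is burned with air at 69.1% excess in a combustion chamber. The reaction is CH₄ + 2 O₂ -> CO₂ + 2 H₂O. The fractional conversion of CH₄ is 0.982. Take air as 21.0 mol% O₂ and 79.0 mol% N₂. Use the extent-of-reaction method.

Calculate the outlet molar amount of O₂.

380 kmol

Stoichiometric O₂ = 2 × 268 = 536 kmol; O₂ fed = 536 × 1.691 = 906.4 kmol.
N₂ fed = 906.4 × 79/21 = 3410 kmol.
Fuel reacted = 0.982 × 268 → ξ = 263.2 kmol.
Outlet (n = n₀ + ν ξ):
  CH₄: 268 − 1(263.2) = 4.824
  O₂: 906.4 − 2(263.2) = 380
  N₂: 3410 (inert)
  CO₂: 0 + 1(263.2) = 263.2
  H₂O: 0 + 2(263.2) = 526.4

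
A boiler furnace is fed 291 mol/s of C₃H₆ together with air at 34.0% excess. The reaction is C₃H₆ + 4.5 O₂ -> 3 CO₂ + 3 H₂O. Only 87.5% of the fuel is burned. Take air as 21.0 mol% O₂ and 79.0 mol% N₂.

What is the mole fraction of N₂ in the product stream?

0.752

Stoichiometric O₂ = 4.5 × 291 = 1310 mol/s; O₂ fed = 1310 × 1.340 = 1755 mol/s.
N₂ fed = 1755 × 79/21 = 6601 mol/s.
Fuel reacted = 0.875 × 291 → ξ = 254.6 mol/s.
Outlet (n = n₀ + ν ξ):
  C₃H₆: 291 − 1(254.6) = 36.38
  O₂: 1755 − 4.5(254.6) = 608.9
  N₂: 6601 (inert)
  CO₂: 0 + 3(254.6) = 763.9
  H₂O: 0 + 3(254.6) = 763.9
Total out = 8774 mol/s; y_N₂ = 6601 / 8774 = 0.7523.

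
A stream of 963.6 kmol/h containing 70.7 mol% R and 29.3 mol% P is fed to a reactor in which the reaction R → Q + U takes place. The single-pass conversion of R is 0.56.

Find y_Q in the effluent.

0.284

R reacted = 0.56 × 681.3 = 381.5 kmol/h; ν_R = −1, so ξ = 381.5/1 = 381.5 kmol/h.
Outlet amounts (n = n₀ + ν ξ):
  R: 681.3 − 1(381.5) = 299.8
  Q: 0 + 1(381.5) = 381.5
  U: 0 + 1(381.5) = 381.5
  P: 282.3 (inert)
Total out = 1345 kmol/h; y_Q = 381.5 / 1345 = 0.2836.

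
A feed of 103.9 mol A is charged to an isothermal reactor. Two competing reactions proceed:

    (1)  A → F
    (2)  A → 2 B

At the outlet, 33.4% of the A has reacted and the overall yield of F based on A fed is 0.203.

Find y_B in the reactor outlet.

0.232

Yield of F: 1ξ₁ / 103.9 = 0.203 → ξ₁ = 21.09 mol.
Conversion of A: 1ξ₁ + 1ξ₂ = 0.334 × 103.9 = 34.7 → ξ₂ = 13.61 mol.
Outlet amounts (n = n₀ + Σ ν·ξ):
  A: 103.9 − 1(21.09) − 1(13.61) = 69.2
  F: 0 + 1(21.09) = 21.09
  B: 0 + 2(13.61) = 27.22
Total out = 117.5 mol; y_B = 27.22 / 117.5 = 0.2317.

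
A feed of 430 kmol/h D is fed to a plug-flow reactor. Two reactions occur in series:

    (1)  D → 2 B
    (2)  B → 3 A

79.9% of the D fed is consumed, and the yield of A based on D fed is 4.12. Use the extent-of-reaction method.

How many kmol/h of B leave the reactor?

96.6 kmol/h

Conversion of D: D consumed = 1ξ₁ = 0.799 × 430 → ξ₁ = 343.6 kmol/h.
Yield of A: 3ξ₂ / 430 = 4.12 → ξ₂ = 590.5 kmol/h.
Outlet amounts (n = n₀ + Σ ν·ξ):
  D: 430 − 1(343.6) = 86.43
  B: 0 + 2(343.6) − 1(590.5) = 96.61
  A: 0 + 3(590.5) = 1772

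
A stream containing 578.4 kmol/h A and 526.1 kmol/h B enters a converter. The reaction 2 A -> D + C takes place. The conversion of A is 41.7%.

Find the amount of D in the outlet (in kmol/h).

121 kmol/h

A reacted = 0.417 × 578.4 = 241.2 kmol/h; ν_A = −2, so ξ = 241.2/2 = 120.6 kmol/h.
Outlet amounts (n = n₀ + ν ξ):
  A: 578.4 − 2(120.6) = 337.2
  D: 0 + 1(120.6) = 120.6
  C: 0 + 1(120.6) = 120.6
  B: 526.1 (inert)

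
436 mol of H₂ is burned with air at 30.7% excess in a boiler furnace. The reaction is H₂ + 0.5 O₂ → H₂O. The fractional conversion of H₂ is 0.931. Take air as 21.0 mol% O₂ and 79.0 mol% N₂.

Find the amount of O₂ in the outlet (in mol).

Stoichiometric O₂ = 0.5 × 436 = 218 mol; O₂ fed = 218 × 1.307 = 284.9 mol.
N₂ fed = 284.9 × 79/21 = 1072 mol.
Fuel reacted = 0.931 × 436 → ξ = 405.9 mol.
Outlet (n = n₀ + ν ξ):
  H₂: 436 − 1(405.9) = 30.08
  O₂: 284.9 − 0.5(405.9) = 81.97
  N₂: 1072 (inert)
  H₂O: 0 + 1(405.9) = 405.9

82 mol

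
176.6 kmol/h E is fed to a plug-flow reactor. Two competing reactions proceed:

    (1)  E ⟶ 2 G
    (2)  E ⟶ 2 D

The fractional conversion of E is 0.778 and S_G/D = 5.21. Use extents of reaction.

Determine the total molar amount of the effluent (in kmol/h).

Conversion of E: E consumed = 0.778 × 176.6 = 137.4 kmol/h = 1ξ₁ + 1ξ₂.
Selectivity: 2ξ₁ / (2ξ₂) = 5.21 → ξ₁ = 5.21 ξ₂.
Substitute: (1·5.21 + 1) ξ₂ = 137.4 → ξ₂ = 22.12 kmol/h, ξ₁ = 115.3 kmol/h.
Outlet amounts (n = n₀ + Σ ν·ξ):
  E: 176.6 − 1(115.3) − 1(22.12) = 39.21
  G: 0 + 2(115.3) = 230.5
  D: 0 + 2(22.12) = 44.25
Total out = 39.21 + 230.5 + 44.25 = 314 kmol/h.

314 kmol/h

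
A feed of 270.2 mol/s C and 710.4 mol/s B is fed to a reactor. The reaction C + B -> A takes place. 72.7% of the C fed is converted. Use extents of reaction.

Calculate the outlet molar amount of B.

C reacted = 0.727 × 270.2 = 196.4 mol/s; ν_C = −1, so ξ = 196.4/1 = 196.4 mol/s.
Outlet amounts (n = n₀ + ν ξ):
  C: 270.2 − 1(196.4) = 73.76
  B: 710.4 − 1(196.4) = 514
  A: 0 + 1(196.4) = 196.4

514 mol/s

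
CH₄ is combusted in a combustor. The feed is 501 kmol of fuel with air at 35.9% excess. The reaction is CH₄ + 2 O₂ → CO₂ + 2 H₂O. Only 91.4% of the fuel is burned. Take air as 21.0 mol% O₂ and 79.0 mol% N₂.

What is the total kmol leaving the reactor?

6990 kmol

Stoichiometric O₂ = 2 × 501 = 1002 kmol; O₂ fed = 1002 × 1.359 = 1362 kmol.
N₂ fed = 1362 × 79/21 = 5123 kmol.
Fuel reacted = 0.914 × 501 → ξ = 457.9 kmol.
Outlet (n = n₀ + ν ξ):
  CH₄: 501 − 1(457.9) = 43.09
  O₂: 1362 − 2(457.9) = 445.9
  N₂: 5123 (inert)
  CO₂: 0 + 1(457.9) = 457.9
  H₂O: 0 + 2(457.9) = 915.8
Total out = 43.09 + 445.9 + 5123 + 457.9 + 915.8 = 6985 kmol.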